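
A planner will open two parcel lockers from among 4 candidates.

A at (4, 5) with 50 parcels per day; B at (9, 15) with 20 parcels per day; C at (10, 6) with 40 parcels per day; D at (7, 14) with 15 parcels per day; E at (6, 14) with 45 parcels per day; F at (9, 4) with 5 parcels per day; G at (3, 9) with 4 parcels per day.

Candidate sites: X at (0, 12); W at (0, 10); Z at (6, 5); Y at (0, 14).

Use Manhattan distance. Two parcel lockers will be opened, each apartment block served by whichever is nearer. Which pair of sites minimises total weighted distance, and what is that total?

Evaluate every pair (each demand assigned to the nearer of the two):
  {Z, Y}: total = 923
  {X, Z}: total = 1079
  {W, Z}: total = 1151
  {W, Y}: total = 1676
  {X, W}: total = 1836
  {X, Y}: total = 1874
Best pair: {Z, Y} with total 923.

{Z, Y}, total 923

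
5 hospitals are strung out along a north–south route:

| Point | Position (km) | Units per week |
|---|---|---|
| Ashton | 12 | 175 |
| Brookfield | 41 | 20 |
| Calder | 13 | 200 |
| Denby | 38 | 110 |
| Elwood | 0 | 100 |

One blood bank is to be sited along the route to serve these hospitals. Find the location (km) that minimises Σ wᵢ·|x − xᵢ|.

x = 13

For a sum of weighted absolute distances on a line, the optimum is the weighted median (not the mean). Total weight W = 605; half-weight = 302.5.
Sort by position and accumulate weight:
  km 0 (Elwood, w=100) → cum 100
  km 12 (Ashton, w=175) → cum 275
  km 13 (Calder, w=200) → cum 475  ≥ 302.5 → median here
  km 38 (Denby, w=110) → cum 585
  km 41 (Brookfield, w=20) → cum 605
Optimal location: km 13.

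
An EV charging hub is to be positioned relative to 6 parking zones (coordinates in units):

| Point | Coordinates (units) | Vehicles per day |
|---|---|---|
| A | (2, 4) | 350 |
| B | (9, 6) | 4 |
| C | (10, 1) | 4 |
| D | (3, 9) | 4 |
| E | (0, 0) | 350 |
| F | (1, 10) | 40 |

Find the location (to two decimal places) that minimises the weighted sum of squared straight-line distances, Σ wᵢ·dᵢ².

The minimiser of Σwᵢ‖p−pᵢ‖² is the weighted centroid p* = (Σwᵢpᵢ)/(Σwᵢ).
Σwᵢ = 752.
Σwᵢxᵢ = 350·2 + 4·9 + 4·10 + 4·3 + 350·0 + 40·1 = 828.
Σwᵢyᵢ = 350·4 + 4·6 + 4·1 + 4·9 + 350·0 + 40·10 = 1864.
x* = 828/752 = 1.10, y* = 1864/752 = 2.48.

(1.10, 2.48)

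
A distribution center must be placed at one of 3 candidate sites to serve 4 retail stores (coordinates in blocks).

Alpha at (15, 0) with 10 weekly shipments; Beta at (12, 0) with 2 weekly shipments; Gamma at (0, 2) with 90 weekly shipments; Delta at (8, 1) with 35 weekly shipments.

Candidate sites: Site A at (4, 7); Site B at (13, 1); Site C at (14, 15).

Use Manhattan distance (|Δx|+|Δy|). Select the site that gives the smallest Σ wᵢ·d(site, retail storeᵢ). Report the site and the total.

Site A, total 1370 blocks

Total weighted distance at each candidate:
  Site A (4, 7): total = 1370
  Site B (13, 1): total = 1469
  Site C (14, 15): total = 3324
Minimum is at Site A with total 1370 blocks.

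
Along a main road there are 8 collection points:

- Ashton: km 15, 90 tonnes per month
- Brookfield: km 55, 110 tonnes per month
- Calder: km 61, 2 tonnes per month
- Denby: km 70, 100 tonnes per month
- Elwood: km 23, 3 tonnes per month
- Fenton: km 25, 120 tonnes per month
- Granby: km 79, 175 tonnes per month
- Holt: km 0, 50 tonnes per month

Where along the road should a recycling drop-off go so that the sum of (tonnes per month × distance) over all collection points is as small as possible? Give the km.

x = 55

For a sum of weighted absolute distances on a line, the optimum is the weighted median (not the mean). Total weight W = 650; half-weight = 325.
Sort by position and accumulate weight:
  km 0 (Holt, w=50) → cum 50
  km 15 (Ashton, w=90) → cum 140
  km 23 (Elwood, w=3) → cum 143
  km 25 (Fenton, w=120) → cum 263
  km 55 (Brookfield, w=110) → cum 373  ≥ 325 → median here
  km 61 (Calder, w=2) → cum 375
  km 70 (Denby, w=100) → cum 475
  km 79 (Granby, w=175) → cum 650
Optimal location: km 55.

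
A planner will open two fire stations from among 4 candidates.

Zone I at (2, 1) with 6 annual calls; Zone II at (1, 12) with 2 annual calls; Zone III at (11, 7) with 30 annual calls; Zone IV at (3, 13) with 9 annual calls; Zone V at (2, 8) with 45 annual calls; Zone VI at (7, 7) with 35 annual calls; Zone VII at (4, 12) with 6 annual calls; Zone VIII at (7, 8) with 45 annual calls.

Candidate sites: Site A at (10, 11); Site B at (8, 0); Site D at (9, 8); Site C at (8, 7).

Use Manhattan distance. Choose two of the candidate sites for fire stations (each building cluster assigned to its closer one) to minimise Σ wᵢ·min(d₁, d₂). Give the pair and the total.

Evaluate every pair (each demand assigned to the nearer of the two):
  {Site A, Site C}: total = 745
  {Site B, Site C}: total = 749
  {Site D, Site C}: total = 779
  {Site B, Site D}: total = 819
  {Site A, Site D}: total = 827
  {Site A, Site B}: total = 1345
Best pair: {Site A, Site C} with total 745.

{Site A, Site C}, total 745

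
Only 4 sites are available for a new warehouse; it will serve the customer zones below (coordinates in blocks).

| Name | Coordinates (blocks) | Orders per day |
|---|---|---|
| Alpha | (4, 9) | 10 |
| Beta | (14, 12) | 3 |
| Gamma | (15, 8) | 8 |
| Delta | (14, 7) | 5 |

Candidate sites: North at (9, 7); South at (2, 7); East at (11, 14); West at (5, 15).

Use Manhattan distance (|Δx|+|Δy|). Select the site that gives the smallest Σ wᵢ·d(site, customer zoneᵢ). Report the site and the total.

North, total 181 blocks

Total weighted distance at each candidate:
  North (9, 7): total = 181
  South (2, 7): total = 263
  East (11, 14): total = 265
  West (5, 15): total = 327
Minimum is at North with total 181 blocks.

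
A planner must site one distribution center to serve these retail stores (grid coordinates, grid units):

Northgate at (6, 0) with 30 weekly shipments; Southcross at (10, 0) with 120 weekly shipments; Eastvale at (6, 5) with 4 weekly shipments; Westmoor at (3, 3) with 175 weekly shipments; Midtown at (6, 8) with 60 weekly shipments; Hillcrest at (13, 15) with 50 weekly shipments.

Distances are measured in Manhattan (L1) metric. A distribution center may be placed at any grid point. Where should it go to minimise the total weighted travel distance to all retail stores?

Manhattan distance separates: Σwᵢ(|x−xᵢ|+|y−yᵢ|) = Σwᵢ|x−xᵢ| + Σwᵢ|y−yᵢ|, so x and y are optimised independently as 1-D weighted medians.
Total weight W = 439; half = 219.5.
x-coordinate, sorted with cumulative weight:
  x=3 (Westmoor, w=175) cum 175
  x=6 (Northgate, w=30) cum 205
  x=6 (Eastvale, w=4) cum 209
  x=6 (Midtown, w=60) cum 269  ← median
  x=10 (Southcross, w=120) cum 389
  x=13 (Hillcrest, w=50) cum 439
⇒ x* = 6
y-coordinate, sorted with cumulative weight:
  y=0 (Northgate, w=30) cum 30
  y=0 (Southcross, w=120) cum 150
  y=3 (Westmoor, w=175) cum 325  ← median
  y=5 (Eastvale, w=4) cum 329
  y=8 (Midtown, w=60) cum 389
  y=15 (Hillcrest, w=50) cum 439
⇒ y* = 3

(6, 3)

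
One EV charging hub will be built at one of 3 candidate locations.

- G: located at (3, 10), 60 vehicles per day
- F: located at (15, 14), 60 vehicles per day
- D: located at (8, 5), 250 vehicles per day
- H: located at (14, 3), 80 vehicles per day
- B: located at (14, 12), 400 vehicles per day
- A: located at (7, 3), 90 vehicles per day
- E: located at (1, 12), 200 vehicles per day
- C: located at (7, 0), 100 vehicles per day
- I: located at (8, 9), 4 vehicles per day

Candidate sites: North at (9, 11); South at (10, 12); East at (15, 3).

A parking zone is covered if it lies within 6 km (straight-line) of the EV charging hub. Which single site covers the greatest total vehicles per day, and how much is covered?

Coverage radius r = 6 km; a point is covered iff (Δx)²+(Δy)² ≤ 6² = 36.
  North (9, 11): covers {B, I} → 404
  South (10, 12): covers {F, B, I} → 464
  East (15, 3): covers {H} → 80
Maximum coverage at South: 464 vehicles per day.

South, covering 464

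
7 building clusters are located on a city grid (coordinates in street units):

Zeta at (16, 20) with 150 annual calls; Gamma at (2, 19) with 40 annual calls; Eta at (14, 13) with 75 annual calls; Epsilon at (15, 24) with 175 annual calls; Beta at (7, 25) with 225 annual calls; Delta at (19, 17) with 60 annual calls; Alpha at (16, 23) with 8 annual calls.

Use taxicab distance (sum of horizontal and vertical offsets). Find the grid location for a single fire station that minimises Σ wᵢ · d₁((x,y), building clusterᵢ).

Manhattan distance separates: Σwᵢ(|x−xᵢ|+|y−yᵢ|) = Σwᵢ|x−xᵢ| + Σwᵢ|y−yᵢ|, so x and y are optimised independently as 1-D weighted medians.
Total weight W = 733; half = 366.5.
x-coordinate, sorted with cumulative weight:
  x=2 (Gamma, w=40) cum 40
  x=7 (Beta, w=225) cum 265
  x=14 (Eta, w=75) cum 340
  x=15 (Epsilon, w=175) cum 515  ← median
  x=16 (Zeta, w=150) cum 665
  x=16 (Alpha, w=8) cum 673
  x=19 (Delta, w=60) cum 733
⇒ x* = 15
y-coordinate, sorted with cumulative weight:
  y=13 (Eta, w=75) cum 75
  y=17 (Delta, w=60) cum 135
  y=19 (Gamma, w=40) cum 175
  y=20 (Zeta, w=150) cum 325
  y=23 (Alpha, w=8) cum 333
  y=24 (Epsilon, w=175) cum 508  ← median
  y=25 (Beta, w=225) cum 733
⇒ y* = 24

(15, 24)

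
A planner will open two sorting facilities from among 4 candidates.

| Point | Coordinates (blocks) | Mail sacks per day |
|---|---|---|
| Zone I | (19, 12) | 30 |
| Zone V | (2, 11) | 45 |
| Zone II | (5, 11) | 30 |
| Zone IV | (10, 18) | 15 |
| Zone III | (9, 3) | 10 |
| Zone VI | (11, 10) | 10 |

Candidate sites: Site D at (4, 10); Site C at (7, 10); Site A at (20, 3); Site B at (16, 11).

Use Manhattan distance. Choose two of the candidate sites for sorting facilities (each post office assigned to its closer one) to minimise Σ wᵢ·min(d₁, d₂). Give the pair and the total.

{Site D, Site B}, total 690

Evaluate every pair (each demand assigned to the nearer of the two):
  {Site D, Site B}: total = 690
  {Site C, Site B}: total = 775
  {Site D, Site A}: total = 885
  {Site D, Site C}: total = 910
  {Site C, Site A}: total = 955
  {Site A, Site B}: total = 1445
Best pair: {Site D, Site B} with total 690.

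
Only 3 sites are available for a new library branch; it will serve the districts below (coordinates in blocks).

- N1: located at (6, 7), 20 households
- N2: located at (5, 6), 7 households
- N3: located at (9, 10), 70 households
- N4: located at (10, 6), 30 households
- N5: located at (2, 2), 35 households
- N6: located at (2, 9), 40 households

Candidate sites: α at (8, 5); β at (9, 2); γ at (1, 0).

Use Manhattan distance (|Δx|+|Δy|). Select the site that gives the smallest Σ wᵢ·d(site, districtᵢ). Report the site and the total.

Total weighted distance at each candidate:
  α (8, 5): total = 1333
  β (9, 2): total = 1731
  γ (1, 0): total = 2525
Minimum is at α with total 1333 blocks.

α, total 1333 blocks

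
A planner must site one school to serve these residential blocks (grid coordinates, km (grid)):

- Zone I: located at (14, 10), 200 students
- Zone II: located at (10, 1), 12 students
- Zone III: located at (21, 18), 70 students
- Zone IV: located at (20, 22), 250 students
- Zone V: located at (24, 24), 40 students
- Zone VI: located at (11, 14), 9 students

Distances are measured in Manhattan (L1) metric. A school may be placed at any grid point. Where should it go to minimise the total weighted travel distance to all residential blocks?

(20, 18)

Manhattan distance separates: Σwᵢ(|x−xᵢ|+|y−yᵢ|) = Σwᵢ|x−xᵢ| + Σwᵢ|y−yᵢ|, so x and y are optimised independently as 1-D weighted medians.
Total weight W = 581; half = 290.5.
x-coordinate, sorted with cumulative weight:
  x=10 (Zone II, w=12) cum 12
  x=11 (Zone VI, w=9) cum 21
  x=14 (Zone I, w=200) cum 221
  x=20 (Zone IV, w=250) cum 471  ← median
  x=21 (Zone III, w=70) cum 541
  x=24 (Zone V, w=40) cum 581
⇒ x* = 20
y-coordinate, sorted with cumulative weight:
  y=1 (Zone II, w=12) cum 12
  y=10 (Zone I, w=200) cum 212
  y=14 (Zone VI, w=9) cum 221
  y=18 (Zone III, w=70) cum 291  ← median
  y=22 (Zone IV, w=250) cum 541
  y=24 (Zone V, w=40) cum 581
⇒ y* = 18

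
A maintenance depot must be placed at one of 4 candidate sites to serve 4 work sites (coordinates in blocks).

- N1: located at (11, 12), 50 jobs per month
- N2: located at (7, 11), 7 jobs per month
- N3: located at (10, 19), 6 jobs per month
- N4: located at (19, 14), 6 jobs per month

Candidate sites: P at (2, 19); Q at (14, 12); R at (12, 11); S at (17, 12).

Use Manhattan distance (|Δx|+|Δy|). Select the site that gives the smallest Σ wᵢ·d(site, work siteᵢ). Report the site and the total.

R, total 255 blocks

Total weighted distance at each candidate:
  P (2, 19): total = 1071
  Q (14, 12): total = 314
  R (12, 11): total = 255
  S (17, 12): total = 485
Minimum is at R with total 255 blocks.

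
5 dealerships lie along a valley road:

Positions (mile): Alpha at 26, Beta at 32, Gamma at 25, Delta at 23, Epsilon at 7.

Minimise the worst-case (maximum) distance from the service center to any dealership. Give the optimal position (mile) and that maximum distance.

The 1-center on a line is the midpoint of the two extreme points: leftmost at 7, rightmost at 32.
Optimal location = (7 + 32)/2 = 19.5; maximum distance = (32 − 7)/2 = 12.5.

location 19.5, max distance 12.5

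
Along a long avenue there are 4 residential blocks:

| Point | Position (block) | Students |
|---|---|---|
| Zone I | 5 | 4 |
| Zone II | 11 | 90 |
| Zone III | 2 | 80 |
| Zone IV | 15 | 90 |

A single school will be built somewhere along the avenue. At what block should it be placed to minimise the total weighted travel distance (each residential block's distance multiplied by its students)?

For a sum of weighted absolute distances on a line, the optimum is the weighted median (not the mean). Total weight W = 264; half-weight = 132.
Sort by position and accumulate weight:
  block 2 (Zone III, w=80) → cum 80
  block 5 (Zone I, w=4) → cum 84
  block 11 (Zone II, w=90) → cum 174  ≥ 132 → median here
  block 15 (Zone IV, w=90) → cum 264
Optimal location: block 11.

x = 11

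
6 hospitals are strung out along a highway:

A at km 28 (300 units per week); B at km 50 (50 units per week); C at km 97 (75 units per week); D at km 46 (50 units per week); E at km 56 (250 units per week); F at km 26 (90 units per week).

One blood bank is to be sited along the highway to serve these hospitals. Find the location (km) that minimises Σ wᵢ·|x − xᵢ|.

x = 46

For a sum of weighted absolute distances on a line, the optimum is the weighted median (not the mean). Total weight W = 815; half-weight = 407.5.
Sort by position and accumulate weight:
  km 26 (F, w=90) → cum 90
  km 28 (A, w=300) → cum 390
  km 46 (D, w=50) → cum 440  ≥ 407.5 → median here
  km 50 (B, w=50) → cum 490
  km 56 (E, w=250) → cum 740
  km 97 (C, w=75) → cum 815
Optimal location: km 46.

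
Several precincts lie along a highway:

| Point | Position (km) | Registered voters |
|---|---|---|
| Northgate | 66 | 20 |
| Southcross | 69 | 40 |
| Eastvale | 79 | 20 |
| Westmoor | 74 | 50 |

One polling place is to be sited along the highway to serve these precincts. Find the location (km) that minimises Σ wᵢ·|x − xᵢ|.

For a sum of weighted absolute distances on a line, the optimum is the weighted median (not the mean). Total weight W = 130; half-weight = 65.
Sort by position and accumulate weight:
  km 66 (Northgate, w=20) → cum 20
  km 69 (Southcross, w=40) → cum 60
  km 74 (Westmoor, w=50) → cum 110  ≥ 65 → median here
  km 79 (Eastvale, w=20) → cum 130
Optimal location: km 74.

x = 74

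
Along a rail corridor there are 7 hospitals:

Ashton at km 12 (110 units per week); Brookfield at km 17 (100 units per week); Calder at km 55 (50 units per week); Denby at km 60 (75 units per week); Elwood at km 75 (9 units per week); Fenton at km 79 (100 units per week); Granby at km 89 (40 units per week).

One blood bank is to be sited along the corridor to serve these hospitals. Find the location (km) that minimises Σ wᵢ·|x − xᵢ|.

For a sum of weighted absolute distances on a line, the optimum is the weighted median (not the mean). Total weight W = 484; half-weight = 242.
Sort by position and accumulate weight:
  km 12 (Ashton, w=110) → cum 110
  km 17 (Brookfield, w=100) → cum 210
  km 55 (Calder, w=50) → cum 260  ≥ 242 → median here
  km 60 (Denby, w=75) → cum 335
  km 75 (Elwood, w=9) → cum 344
  km 79 (Fenton, w=100) → cum 444
  km 89 (Granby, w=40) → cum 484
Optimal location: km 55.

x = 55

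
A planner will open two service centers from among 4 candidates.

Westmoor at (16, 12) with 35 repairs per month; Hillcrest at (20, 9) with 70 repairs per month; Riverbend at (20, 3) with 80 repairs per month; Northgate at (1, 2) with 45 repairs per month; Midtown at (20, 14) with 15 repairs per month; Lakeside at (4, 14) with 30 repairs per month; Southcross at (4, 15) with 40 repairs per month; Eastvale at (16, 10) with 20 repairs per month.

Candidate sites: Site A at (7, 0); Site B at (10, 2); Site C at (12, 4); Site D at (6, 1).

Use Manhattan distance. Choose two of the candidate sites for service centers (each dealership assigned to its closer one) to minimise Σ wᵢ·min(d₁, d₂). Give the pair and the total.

Evaluate every pair (each demand assigned to the nearer of the two):
  {Site C, Site D}: total = 3880
  {Site A, Site C}: total = 4110
  {Site B, Site C}: total = 4225
  {Site B, Site D}: total = 4600
  {Site A, Site B}: total = 4830
  {Site A, Site D}: total = 5700
Best pair: {Site C, Site D} with total 3880.

{Site C, Site D}, total 3880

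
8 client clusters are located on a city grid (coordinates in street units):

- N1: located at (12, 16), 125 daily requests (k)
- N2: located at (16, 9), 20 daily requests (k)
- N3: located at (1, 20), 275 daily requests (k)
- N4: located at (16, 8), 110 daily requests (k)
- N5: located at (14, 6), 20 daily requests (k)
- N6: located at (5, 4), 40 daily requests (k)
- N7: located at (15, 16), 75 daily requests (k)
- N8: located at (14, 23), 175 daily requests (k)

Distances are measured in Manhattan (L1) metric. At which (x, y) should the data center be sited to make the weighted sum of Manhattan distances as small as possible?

(12, 20)

Manhattan distance separates: Σwᵢ(|x−xᵢ|+|y−yᵢ|) = Σwᵢ|x−xᵢ| + Σwᵢ|y−yᵢ|, so x and y are optimised independently as 1-D weighted medians.
Total weight W = 840; half = 420.
x-coordinate, sorted with cumulative weight:
  x=1 (N3, w=275) cum 275
  x=5 (N6, w=40) cum 315
  x=12 (N1, w=125) cum 440  ← median
  x=14 (N5, w=20) cum 460
  x=14 (N8, w=175) cum 635
  x=15 (N7, w=75) cum 710
  x=16 (N2, w=20) cum 730
  x=16 (N4, w=110) cum 840
⇒ x* = 12
y-coordinate, sorted with cumulative weight:
  y=4 (N6, w=40) cum 40
  y=6 (N5, w=20) cum 60
  y=8 (N4, w=110) cum 170
  y=9 (N2, w=20) cum 190
  y=16 (N1, w=125) cum 315
  y=16 (N7, w=75) cum 390
  y=20 (N3, w=275) cum 665  ← median
  y=23 (N8, w=175) cum 840
⇒ y* = 20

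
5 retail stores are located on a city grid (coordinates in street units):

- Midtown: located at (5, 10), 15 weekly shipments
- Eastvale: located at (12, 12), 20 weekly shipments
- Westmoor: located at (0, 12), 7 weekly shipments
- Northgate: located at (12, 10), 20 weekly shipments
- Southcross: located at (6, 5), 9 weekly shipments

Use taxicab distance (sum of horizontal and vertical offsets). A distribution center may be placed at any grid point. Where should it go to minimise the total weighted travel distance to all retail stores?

(12, 10)

Manhattan distance separates: Σwᵢ(|x−xᵢ|+|y−yᵢ|) = Σwᵢ|x−xᵢ| + Σwᵢ|y−yᵢ|, so x and y are optimised independently as 1-D weighted medians.
Total weight W = 71; half = 35.5.
x-coordinate, sorted with cumulative weight:
  x=0 (Westmoor, w=7) cum 7
  x=5 (Midtown, w=15) cum 22
  x=6 (Southcross, w=9) cum 31
  x=12 (Eastvale, w=20) cum 51  ← median
  x=12 (Northgate, w=20) cum 71
⇒ x* = 12
y-coordinate, sorted with cumulative weight:
  y=5 (Southcross, w=9) cum 9
  y=10 (Midtown, w=15) cum 24
  y=10 (Northgate, w=20) cum 44  ← median
  y=12 (Eastvale, w=20) cum 64
  y=12 (Westmoor, w=7) cum 71
⇒ y* = 10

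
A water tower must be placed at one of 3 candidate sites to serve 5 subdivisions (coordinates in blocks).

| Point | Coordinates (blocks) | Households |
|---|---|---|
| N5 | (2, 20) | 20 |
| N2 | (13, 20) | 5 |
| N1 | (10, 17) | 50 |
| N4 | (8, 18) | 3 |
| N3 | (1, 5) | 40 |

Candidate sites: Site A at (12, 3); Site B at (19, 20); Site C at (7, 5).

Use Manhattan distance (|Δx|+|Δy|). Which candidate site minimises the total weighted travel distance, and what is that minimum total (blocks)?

Site C, total 1537 blocks

Total weighted distance at each candidate:
  Site A (12, 3): total = 2007
  Site B (19, 20): total = 2329
  Site C (7, 5): total = 1537
Minimum is at Site C with total 1537 blocks.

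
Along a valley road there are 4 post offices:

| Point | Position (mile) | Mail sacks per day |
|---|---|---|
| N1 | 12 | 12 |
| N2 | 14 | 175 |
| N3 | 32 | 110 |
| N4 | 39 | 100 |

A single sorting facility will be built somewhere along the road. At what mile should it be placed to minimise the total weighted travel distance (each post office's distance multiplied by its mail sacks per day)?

For a sum of weighted absolute distances on a line, the optimum is the weighted median (not the mean). Total weight W = 397; half-weight = 198.5.
Sort by position and accumulate weight:
  mile 12 (N1, w=12) → cum 12
  mile 14 (N2, w=175) → cum 187
  mile 32 (N3, w=110) → cum 297  ≥ 198.5 → median here
  mile 39 (N4, w=100) → cum 397
Optimal location: mile 32.

x = 32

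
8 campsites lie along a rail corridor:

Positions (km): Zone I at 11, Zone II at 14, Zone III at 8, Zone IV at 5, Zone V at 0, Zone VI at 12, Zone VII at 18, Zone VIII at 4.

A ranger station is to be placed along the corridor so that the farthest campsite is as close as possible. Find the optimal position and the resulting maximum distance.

The 1-center on a line is the midpoint of the two extreme points: leftmost at 0, rightmost at 18.
Optimal location = (0 + 18)/2 = 9; maximum distance = (18 − 0)/2 = 9.

location 9, max distance 9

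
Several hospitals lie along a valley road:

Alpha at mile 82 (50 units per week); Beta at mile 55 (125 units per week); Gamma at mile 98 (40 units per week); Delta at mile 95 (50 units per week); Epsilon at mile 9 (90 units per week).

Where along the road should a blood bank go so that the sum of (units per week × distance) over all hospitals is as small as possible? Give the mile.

x = 55

For a sum of weighted absolute distances on a line, the optimum is the weighted median (not the mean). Total weight W = 355; half-weight = 177.5.
Sort by position and accumulate weight:
  mile 9 (Epsilon, w=90) → cum 90
  mile 55 (Beta, w=125) → cum 215  ≥ 177.5 → median here
  mile 82 (Alpha, w=50) → cum 265
  mile 95 (Delta, w=50) → cum 315
  mile 98 (Gamma, w=40) → cum 355
Optimal location: mile 55.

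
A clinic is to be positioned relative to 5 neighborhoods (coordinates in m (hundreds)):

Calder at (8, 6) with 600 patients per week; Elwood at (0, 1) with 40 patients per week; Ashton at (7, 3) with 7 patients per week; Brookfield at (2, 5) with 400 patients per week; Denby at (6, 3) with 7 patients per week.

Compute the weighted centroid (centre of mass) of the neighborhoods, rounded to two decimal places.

The minimiser of Σwᵢ‖p−pᵢ‖² is the weighted centroid p* = (Σwᵢpᵢ)/(Σwᵢ).
Σwᵢ = 1054.
Σwᵢxᵢ = 600·8 + 40·0 + 7·7 + 400·2 + 7·6 = 5691.
Σwᵢyᵢ = 600·6 + 40·1 + 7·3 + 400·5 + 7·3 = 5682.
x* = 5691/1054 = 5.40, y* = 5682/1054 = 5.39.

(5.40, 5.39)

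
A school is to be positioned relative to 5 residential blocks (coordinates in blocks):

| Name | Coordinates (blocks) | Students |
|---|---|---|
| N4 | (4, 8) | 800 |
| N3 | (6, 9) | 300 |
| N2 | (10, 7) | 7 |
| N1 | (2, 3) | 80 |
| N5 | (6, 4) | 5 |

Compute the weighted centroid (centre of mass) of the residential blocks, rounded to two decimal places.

The minimiser of Σwᵢ‖p−pᵢ‖² is the weighted centroid p* = (Σwᵢpᵢ)/(Σwᵢ).
Σwᵢ = 1192.
Σwᵢxᵢ = 800·4 + 300·6 + 7·10 + 80·2 + 5·6 = 5260.
Σwᵢyᵢ = 800·8 + 300·9 + 7·7 + 80·3 + 5·4 = 9409.
x* = 5260/1192 = 4.41, y* = 9409/1192 = 7.89.

(4.41, 7.89)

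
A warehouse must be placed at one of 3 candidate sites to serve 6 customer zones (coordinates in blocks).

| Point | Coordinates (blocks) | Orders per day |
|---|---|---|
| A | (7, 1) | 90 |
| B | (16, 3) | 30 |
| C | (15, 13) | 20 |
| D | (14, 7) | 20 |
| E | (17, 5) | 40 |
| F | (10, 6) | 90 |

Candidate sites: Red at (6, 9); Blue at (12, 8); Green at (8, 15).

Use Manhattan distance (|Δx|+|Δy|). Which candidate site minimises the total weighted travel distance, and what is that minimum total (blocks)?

Total weighted distance at each candidate:
  Red (6, 9): total = 2980
  Blue (12, 8): total = 2250
  Green (8, 15): total = 4160
Minimum is at Blue with total 2250 blocks.

Blue, total 2250 blocks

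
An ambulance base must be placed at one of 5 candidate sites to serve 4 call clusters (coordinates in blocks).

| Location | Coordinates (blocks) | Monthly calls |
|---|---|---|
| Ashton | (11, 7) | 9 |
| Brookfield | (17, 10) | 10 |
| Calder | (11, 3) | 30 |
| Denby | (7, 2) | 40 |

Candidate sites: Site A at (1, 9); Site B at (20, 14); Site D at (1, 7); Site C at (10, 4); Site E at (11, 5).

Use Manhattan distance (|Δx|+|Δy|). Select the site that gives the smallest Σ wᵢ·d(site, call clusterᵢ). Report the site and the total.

Site C, total 426 blocks

Total weighted distance at each candidate:
  Site A (1, 9): total = 1278
  Site B (20, 14): total = 1814
  Site D (1, 7): total = 1140
  Site C (10, 4): total = 426
  Site E (11, 5): total = 468
Minimum is at Site C with total 426 blocks.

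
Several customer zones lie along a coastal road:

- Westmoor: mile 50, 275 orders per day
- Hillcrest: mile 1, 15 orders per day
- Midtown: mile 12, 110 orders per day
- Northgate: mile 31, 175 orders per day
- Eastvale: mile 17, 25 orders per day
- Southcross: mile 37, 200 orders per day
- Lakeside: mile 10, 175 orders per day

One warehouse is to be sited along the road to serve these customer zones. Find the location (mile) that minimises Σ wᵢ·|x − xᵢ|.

x = 31

For a sum of weighted absolute distances on a line, the optimum is the weighted median (not the mean). Total weight W = 975; half-weight = 487.5.
Sort by position and accumulate weight:
  mile 1 (Hillcrest, w=15) → cum 15
  mile 10 (Lakeside, w=175) → cum 190
  mile 12 (Midtown, w=110) → cum 300
  mile 17 (Eastvale, w=25) → cum 325
  mile 31 (Northgate, w=175) → cum 500  ≥ 487.5 → median here
  mile 37 (Southcross, w=200) → cum 700
  mile 50 (Westmoor, w=275) → cum 975
Optimal location: mile 31.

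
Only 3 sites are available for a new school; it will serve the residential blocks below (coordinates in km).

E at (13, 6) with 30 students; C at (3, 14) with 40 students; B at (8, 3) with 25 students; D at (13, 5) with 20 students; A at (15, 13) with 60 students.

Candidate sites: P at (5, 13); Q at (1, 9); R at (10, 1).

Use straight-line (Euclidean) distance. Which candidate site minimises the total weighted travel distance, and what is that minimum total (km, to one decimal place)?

P, total 1495.6 km

Total weighted distance at each candidate:
  P (5, 13): total = 1495.6
  Q (1, 9): total = 1943.6
  R (10, 1): total = 1716.2
Minimum is at P with total 1495.6 km.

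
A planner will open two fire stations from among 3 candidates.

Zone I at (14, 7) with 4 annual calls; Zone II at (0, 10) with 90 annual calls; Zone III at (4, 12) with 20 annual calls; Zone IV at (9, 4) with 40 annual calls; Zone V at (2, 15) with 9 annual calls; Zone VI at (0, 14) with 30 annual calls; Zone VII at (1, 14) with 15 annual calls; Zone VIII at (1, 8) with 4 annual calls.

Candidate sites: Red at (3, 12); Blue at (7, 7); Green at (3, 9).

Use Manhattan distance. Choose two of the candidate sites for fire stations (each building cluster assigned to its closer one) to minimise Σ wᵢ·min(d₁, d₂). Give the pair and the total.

Evaluate every pair (each demand assigned to the nearer of the two):
  {Red, Blue}: total = 968
  {Blue, Green}: total = 1088
  {Red, Green}: total = 1130
Best pair: {Red, Blue} with total 968.

{Red, Blue}, total 968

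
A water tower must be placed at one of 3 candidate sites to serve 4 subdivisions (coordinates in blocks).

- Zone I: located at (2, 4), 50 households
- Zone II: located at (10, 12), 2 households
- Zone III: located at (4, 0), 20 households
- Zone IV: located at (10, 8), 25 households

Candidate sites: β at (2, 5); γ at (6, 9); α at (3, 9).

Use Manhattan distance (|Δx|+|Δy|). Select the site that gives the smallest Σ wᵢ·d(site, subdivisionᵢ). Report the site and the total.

Total weighted distance at each candidate:
  β (2, 5): total = 495
  γ (6, 9): total = 809
  α (3, 9): total = 720
Minimum is at β with total 495 blocks.

β, total 495 blocks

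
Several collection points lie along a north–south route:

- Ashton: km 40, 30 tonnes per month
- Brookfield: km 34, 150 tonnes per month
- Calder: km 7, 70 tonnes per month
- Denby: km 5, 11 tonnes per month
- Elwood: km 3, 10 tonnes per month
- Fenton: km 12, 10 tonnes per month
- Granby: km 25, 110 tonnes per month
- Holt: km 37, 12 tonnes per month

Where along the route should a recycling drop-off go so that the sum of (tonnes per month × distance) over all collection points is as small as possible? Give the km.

For a sum of weighted absolute distances on a line, the optimum is the weighted median (not the mean). Total weight W = 403; half-weight = 201.5.
Sort by position and accumulate weight:
  km 3 (Elwood, w=10) → cum 10
  km 5 (Denby, w=11) → cum 21
  km 7 (Calder, w=70) → cum 91
  km 12 (Fenton, w=10) → cum 101
  km 25 (Granby, w=110) → cum 211  ≥ 201.5 → median here
  km 34 (Brookfield, w=150) → cum 361
  km 37 (Holt, w=12) → cum 373
  km 40 (Ashton, w=30) → cum 403
Optimal location: km 25.

x = 25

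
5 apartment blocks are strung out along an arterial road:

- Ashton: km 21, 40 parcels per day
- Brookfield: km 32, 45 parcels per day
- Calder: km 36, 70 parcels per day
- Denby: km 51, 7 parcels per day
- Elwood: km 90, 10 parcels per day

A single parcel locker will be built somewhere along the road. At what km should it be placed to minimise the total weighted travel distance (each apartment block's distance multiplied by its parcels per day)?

x = 36

For a sum of weighted absolute distances on a line, the optimum is the weighted median (not the mean). Total weight W = 172; half-weight = 86.
Sort by position and accumulate weight:
  km 21 (Ashton, w=40) → cum 40
  km 32 (Brookfield, w=45) → cum 85
  km 36 (Calder, w=70) → cum 155  ≥ 86 → median here
  km 51 (Denby, w=7) → cum 162
  km 90 (Elwood, w=10) → cum 172
Optimal location: km 36.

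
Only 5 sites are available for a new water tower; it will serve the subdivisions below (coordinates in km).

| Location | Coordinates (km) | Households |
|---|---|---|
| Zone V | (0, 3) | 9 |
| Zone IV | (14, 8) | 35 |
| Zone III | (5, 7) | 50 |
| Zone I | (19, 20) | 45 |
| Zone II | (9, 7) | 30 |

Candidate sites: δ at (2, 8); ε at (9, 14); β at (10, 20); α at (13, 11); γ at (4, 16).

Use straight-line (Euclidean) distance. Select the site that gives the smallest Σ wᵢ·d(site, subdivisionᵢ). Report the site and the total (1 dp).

Total weighted distance at each candidate:
  δ (2, 8): total = 1775.1
  ε (9, 14): total = 1539.2
  β (10, 20): total = 2112.8
  α (13, 11): total = 1351.7
  γ (4, 16): total = 2030.9
Minimum is at α with total 1351.7 km.

α, total 1351.7 km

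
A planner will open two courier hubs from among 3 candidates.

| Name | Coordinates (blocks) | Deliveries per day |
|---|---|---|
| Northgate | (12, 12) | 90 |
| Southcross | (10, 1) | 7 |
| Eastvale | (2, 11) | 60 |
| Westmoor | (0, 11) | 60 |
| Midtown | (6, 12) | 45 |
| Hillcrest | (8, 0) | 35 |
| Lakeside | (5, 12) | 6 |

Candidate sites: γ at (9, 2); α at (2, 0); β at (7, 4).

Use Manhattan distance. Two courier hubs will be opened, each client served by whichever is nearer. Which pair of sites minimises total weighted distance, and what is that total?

{α, β}, total 3292

Evaluate every pair (each demand assigned to the nearer of the two):
  {α, β}: total = 3292
  {γ, β}: total = 3314
  {γ, α}: total = 3398
Best pair: {α, β} with total 3292.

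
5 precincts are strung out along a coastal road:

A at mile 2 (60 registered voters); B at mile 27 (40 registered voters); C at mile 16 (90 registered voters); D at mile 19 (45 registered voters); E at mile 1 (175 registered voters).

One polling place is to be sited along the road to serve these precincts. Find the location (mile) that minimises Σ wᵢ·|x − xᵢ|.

x = 2

For a sum of weighted absolute distances on a line, the optimum is the weighted median (not the mean). Total weight W = 410; half-weight = 205.
Sort by position and accumulate weight:
  mile 1 (E, w=175) → cum 175
  mile 2 (A, w=60) → cum 235  ≥ 205 → median here
  mile 16 (C, w=90) → cum 325
  mile 19 (D, w=45) → cum 370
  mile 27 (B, w=40) → cum 410
Optimal location: mile 2.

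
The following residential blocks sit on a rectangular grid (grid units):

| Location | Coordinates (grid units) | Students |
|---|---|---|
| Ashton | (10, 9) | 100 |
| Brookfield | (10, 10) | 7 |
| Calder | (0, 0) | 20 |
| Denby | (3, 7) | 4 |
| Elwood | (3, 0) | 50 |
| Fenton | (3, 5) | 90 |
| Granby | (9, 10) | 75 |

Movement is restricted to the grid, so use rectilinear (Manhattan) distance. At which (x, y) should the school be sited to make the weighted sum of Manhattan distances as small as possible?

Manhattan distance separates: Σwᵢ(|x−xᵢ|+|y−yᵢ|) = Σwᵢ|x−xᵢ| + Σwᵢ|y−yᵢ|, so x and y are optimised independently as 1-D weighted medians.
Total weight W = 346; half = 173.
x-coordinate, sorted with cumulative weight:
  x=0 (Calder, w=20) cum 20
  x=3 (Denby, w=4) cum 24
  x=3 (Elwood, w=50) cum 74
  x=3 (Fenton, w=90) cum 164
  x=9 (Granby, w=75) cum 239  ← median
  x=10 (Ashton, w=100) cum 339
  x=10 (Brookfield, w=7) cum 346
⇒ x* = 9
y-coordinate, sorted with cumulative weight:
  y=0 (Calder, w=20) cum 20
  y=0 (Elwood, w=50) cum 70
  y=5 (Fenton, w=90) cum 160
  y=7 (Denby, w=4) cum 164
  y=9 (Ashton, w=100) cum 264  ← median
  y=10 (Brookfield, w=7) cum 271
  y=10 (Granby, w=75) cum 346
⇒ y* = 9

(9, 9)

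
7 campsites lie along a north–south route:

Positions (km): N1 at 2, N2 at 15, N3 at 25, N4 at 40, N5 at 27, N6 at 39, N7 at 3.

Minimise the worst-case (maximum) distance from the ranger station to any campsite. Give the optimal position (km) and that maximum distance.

location 21, max distance 19

The 1-center on a line is the midpoint of the two extreme points: leftmost at 2, rightmost at 40.
Optimal location = (2 + 40)/2 = 21; maximum distance = (40 − 2)/2 = 19.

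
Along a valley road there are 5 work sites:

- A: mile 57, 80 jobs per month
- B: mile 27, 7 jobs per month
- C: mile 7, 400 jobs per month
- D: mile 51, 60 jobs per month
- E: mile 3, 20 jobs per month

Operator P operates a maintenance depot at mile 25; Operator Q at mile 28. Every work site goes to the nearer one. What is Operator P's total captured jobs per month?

420

The indifferent point is the midpoint (25+28)/2 = 26.5; work sites left of it (closer to Operator P at 25) go to Operator P, those right go to Operator Q.
  E at 3 (w=20) → Operator P
  C at 7 (w=400) → Operator P
  B at 27 (w=7) → Operator Q
  D at 51 (w=60) → Operator Q
  A at 57 (w=80) → Operator Q
Operator P captures 420; Operator Q captures 147.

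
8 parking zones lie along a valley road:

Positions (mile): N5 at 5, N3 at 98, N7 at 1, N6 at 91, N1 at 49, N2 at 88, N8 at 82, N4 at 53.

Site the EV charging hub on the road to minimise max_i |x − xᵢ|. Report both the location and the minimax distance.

The 1-center on a line is the midpoint of the two extreme points: leftmost at 1, rightmost at 98.
Optimal location = (1 + 98)/2 = 49.5; maximum distance = (98 − 1)/2 = 48.5.

location 49.5, max distance 48.5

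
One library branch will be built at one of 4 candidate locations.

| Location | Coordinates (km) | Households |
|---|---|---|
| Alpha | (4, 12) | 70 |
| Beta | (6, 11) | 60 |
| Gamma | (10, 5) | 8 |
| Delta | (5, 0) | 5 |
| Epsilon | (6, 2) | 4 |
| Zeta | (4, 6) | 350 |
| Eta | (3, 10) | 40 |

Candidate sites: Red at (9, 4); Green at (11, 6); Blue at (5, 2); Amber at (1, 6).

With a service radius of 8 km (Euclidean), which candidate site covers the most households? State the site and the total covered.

Coverage radius r = 8 km; a point is covered iff (Δx)²+(Δy)² ≤ 8² = 64.
  Red (9, 4): covers {Beta, Gamma, Delta, Epsilon, Zeta} → 427
  Green (11, 6): covers {Beta, Gamma, Epsilon, Zeta} → 422
  Blue (5, 2): covers {Gamma, Delta, Epsilon, Zeta} → 367
  Amber (1, 6): covers {Alpha, Beta, Delta, Epsilon, Zeta, Eta} → 529
Maximum coverage at Amber: 529 households.

Amber, covering 529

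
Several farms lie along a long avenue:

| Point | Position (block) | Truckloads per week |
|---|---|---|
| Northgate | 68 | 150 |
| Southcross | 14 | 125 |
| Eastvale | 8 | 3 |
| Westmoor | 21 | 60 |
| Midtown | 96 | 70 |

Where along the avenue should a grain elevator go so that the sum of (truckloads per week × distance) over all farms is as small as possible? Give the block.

For a sum of weighted absolute distances on a line, the optimum is the weighted median (not the mean). Total weight W = 408; half-weight = 204.
Sort by position and accumulate weight:
  block 8 (Eastvale, w=3) → cum 3
  block 14 (Southcross, w=125) → cum 128
  block 21 (Westmoor, w=60) → cum 188
  block 68 (Northgate, w=150) → cum 338  ≥ 204 → median here
  block 96 (Midtown, w=70) → cum 408
Optimal location: block 68.

x = 68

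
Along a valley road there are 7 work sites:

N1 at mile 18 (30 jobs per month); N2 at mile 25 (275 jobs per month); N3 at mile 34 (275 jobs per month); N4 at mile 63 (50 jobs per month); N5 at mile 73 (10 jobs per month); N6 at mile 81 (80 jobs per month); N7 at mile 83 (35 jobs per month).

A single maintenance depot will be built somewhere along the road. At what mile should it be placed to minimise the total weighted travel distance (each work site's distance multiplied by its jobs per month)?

For a sum of weighted absolute distances on a line, the optimum is the weighted median (not the mean). Total weight W = 755; half-weight = 377.5.
Sort by position and accumulate weight:
  mile 18 (N1, w=30) → cum 30
  mile 25 (N2, w=275) → cum 305
  mile 34 (N3, w=275) → cum 580  ≥ 377.5 → median here
  mile 63 (N4, w=50) → cum 630
  mile 73 (N5, w=10) → cum 640
  mile 81 (N6, w=80) → cum 720
  mile 83 (N7, w=35) → cum 755
Optimal location: mile 34.

x = 34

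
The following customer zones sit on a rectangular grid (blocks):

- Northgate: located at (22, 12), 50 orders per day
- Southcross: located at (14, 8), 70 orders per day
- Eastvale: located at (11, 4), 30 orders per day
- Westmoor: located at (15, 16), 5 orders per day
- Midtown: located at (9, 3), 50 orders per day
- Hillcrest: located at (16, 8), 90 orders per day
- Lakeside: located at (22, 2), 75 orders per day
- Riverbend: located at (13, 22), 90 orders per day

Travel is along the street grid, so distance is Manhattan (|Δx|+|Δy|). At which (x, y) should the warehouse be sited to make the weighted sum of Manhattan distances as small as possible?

Manhattan distance separates: Σwᵢ(|x−xᵢ|+|y−yᵢ|) = Σwᵢ|x−xᵢ| + Σwᵢ|y−yᵢ|, so x and y are optimised independently as 1-D weighted medians.
Total weight W = 460; half = 230.
x-coordinate, sorted with cumulative weight:
  x=9 (Midtown, w=50) cum 50
  x=11 (Eastvale, w=30) cum 80
  x=13 (Riverbend, w=90) cum 170
  x=14 (Southcross, w=70) cum 240  ← median
  x=15 (Westmoor, w=5) cum 245
  x=16 (Hillcrest, w=90) cum 335
  x=22 (Northgate, w=50) cum 385
  x=22 (Lakeside, w=75) cum 460
⇒ x* = 14
y-coordinate, sorted with cumulative weight:
  y=2 (Lakeside, w=75) cum 75
  y=3 (Midtown, w=50) cum 125
  y=4 (Eastvale, w=30) cum 155
  y=8 (Southcross, w=70) cum 225
  y=8 (Hillcrest, w=90) cum 315  ← median
  y=12 (Northgate, w=50) cum 365
  y=16 (Westmoor, w=5) cum 370
  y=22 (Riverbend, w=90) cum 460
⇒ y* = 8

(14, 8)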